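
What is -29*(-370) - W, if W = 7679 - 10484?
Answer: 13535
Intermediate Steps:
W = -2805
-29*(-370) - W = -29*(-370) - 1*(-2805) = 10730 + 2805 = 13535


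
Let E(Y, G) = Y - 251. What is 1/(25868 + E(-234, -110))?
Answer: 1/25383 ≈ 3.9396e-5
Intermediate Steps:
E(Y, G) = -251 + Y
1/(25868 + E(-234, -110)) = 1/(25868 + (-251 - 234)) = 1/(25868 - 485) = 1/25383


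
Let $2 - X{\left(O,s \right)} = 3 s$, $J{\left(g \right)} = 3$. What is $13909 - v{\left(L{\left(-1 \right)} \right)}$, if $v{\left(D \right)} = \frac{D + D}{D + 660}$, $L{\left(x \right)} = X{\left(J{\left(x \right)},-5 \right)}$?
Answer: $\frac{9416359}{677} \approx 13909.0$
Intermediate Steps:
$X{\left(O,s \right)} = 2 - 3 s$
$L{\left(x \right)} = 17$ ($L{\left(x \right)} = 2 - -15 = 2 + 15 = 17$)
$v{\left(D \right)} = \frac{2 D}{660 + D}$
$13909 - v{\left(L{\left(-1 \right)} \right)} = 13909 - 2 \cdot 17 \frac{1}{660 + 17} = 13909 - 2 \cdot 17 \cdot \frac{1}{677} = 13909 - \frac{34}{677} = \frac{9416359}{677}$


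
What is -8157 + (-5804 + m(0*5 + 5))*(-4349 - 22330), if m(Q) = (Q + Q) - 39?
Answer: 155610450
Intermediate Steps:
m(Q) = -39 + 2*Q (m(Q) = 2*Q - 39 = -39 + 2*Q)
-8157 + (-5804 + m(0*5 + 5))*(-4349 - 22330) = -8157 + (-5804 + (-39 + 2*(0*5 + 5)))*(-4349 - 22330) = -8157 + (-5804 + (-39 + 2*(0 + 5)))*(-26679) = -8157 + (-5804 + (-39 + 2*5))*(-26679) = -8157 + (-5804 + (-39 + 10))*(-26679) = -8157 + (-5804 - 29)*(-26679) = -8157 - 5833*(-26679) = -8157 + 155618607 = 155610450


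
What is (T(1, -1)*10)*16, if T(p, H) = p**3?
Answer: 160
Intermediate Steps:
(T(1, -1)*10)*16 = (1**3*10)*16 = (1*10)*16 = 10*16 = 160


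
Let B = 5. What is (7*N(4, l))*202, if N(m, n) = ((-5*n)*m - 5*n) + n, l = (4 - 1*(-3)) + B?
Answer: -407232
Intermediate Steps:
l = 12 (l = (4 - 1*(-3)) + 5 = (4 + 3) + 5 = 7 + 5 = 12)
N(m, n) = -4*n - 5*m*n (N(m, n) = (-5*m*n - 5*n) + n = (-5*n - 5*m*n) + n = -4*n - 5*m*n)
(7*N(4, l))*202 = (7*(-1*12*(4 + 5*4)))*202 = (7*(-1*12*(4 + 20)))*202 = (7*(-1*12*24))*202 = (7*(-288))*202 = -2016*202 = -407232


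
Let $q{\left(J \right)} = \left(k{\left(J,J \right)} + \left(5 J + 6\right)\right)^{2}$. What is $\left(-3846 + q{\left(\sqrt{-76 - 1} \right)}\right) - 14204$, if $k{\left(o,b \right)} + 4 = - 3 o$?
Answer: $-18354 + 8 i \sqrt{77} \approx -18354.0 + 70.2 i$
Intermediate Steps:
$k{\left(o,b \right)} = -4 - 3 o$
$q{\left(J \right)} = \left(2 + 2 J\right)^{2}$ ($q{\left(J \right)} = \left(\left(-4 - 3 J\right) + \left(5 J + 6\right)\right)^{2} = \left(\left(-4 - 3 J\right) + \left(6 + 5 J\right)\right)^{2} = \left(2 + 2 J\right)^{2}$)
$\left(-3846 + q{\left(\sqrt{-76 - 1} \right)}\right) - 14204 = \left(-3846 + 4 \left(1 + \sqrt{-76 - 1}\right)^{2}\right) - 14204 = \left(-3846 + 4 \left(1 + \sqrt{-77}\right)^{2}\right) - 14204 = \left(-3846 + 4 \left(1 + i \sqrt{77}\right)^{2}\right) - 14204 = -18050 + 4 \left(1 + i \sqrt{77}\right)^{2}$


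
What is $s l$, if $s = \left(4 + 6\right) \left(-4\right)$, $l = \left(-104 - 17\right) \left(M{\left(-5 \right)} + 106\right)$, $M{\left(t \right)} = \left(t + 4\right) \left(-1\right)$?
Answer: $517880$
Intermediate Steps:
$M{\left(t \right)} = -4 - t$ ($M{\left(t \right)} = \left(4 + t\right) \left(-1\right) = -4 - t$)
$l = -12947$ ($l = \left(-104 - 17\right) \left(\left(-4 - -5\right) + 106\right) = - 121 \left(\left(-4 + 5\right) + 106\right) = - 121 \left(1 + 106\right) = \left(-121\right) 107 = -12947$)
$s = -40$ ($s = 10 \left(-4\right) = -40$)
$s l = \left(-40\right) \left(-12947\right) = 517880$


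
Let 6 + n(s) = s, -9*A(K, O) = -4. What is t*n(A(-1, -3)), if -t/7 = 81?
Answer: 3150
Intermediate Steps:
A(K, O) = 4/9 (A(K, O) = -⅑*(-4) = 4/9)
n(s) = -6 + s
t = -567 (t = -7*81 = -567)
t*n(A(-1, -3)) = -567*(-6 + 4/9) = -567*(-50/9) = 3150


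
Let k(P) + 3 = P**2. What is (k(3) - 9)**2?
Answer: 9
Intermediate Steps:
k(P) = -3 + P**2
(k(3) - 9)**2 = ((-3 + 3**2) - 9)**2 = ((-3 + 9) - 9)**2 = (6 - 9)**2 = (-3)**2 = 9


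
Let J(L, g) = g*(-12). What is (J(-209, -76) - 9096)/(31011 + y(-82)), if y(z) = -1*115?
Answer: -1023/3862 ≈ -0.26489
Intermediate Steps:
J(L, g) = -12*g
y(z) = -115
(J(-209, -76) - 9096)/(31011 + y(-82)) = (-12*(-76) - 9096)/(31011 - 115) = (912 - 9096)/30896 = -8184*1/30896 = -1023/3862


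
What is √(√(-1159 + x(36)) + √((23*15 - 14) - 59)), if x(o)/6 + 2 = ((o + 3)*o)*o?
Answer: √(√302093 + 4*√17) ≈ 23.793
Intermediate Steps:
x(o) = -12 + 6*o²*(3 + o) (x(o) = -12 + 6*(((o + 3)*o)*o) = -12 + 6*(((3 + o)*o)*o) = -12 + 6*((o*(3 + o))*o) = -12 + 6*(o²*(3 + o)) = -12 + 6*o²*(3 + o))
√(√(-1159 + x(36)) + √((23*15 - 14) - 59)) = √(√(-1159 + (-12 + 6*36³ + 18*36²)) + √((23*15 - 14) - 59)) = √(√(-1159 + (-12 + 6*46656 + 18*1296)) + √((345 - 14) - 59)) = √(√(-1159 + (-12 + 279936 + 23328)) + √(331 - 59)) = √(√(-1159 + 303252) + √272) = √(√302093 + 4*√17)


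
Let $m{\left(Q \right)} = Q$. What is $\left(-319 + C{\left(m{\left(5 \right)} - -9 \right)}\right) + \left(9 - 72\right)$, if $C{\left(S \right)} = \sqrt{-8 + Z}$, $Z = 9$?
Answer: $-381$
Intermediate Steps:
$C{\left(S \right)} = 1$ ($C{\left(S \right)} = \sqrt{-8 + 9} = \sqrt{1} = 1$)
$\left(-319 + C{\left(m{\left(5 \right)} - -9 \right)}\right) + \left(9 - 72\right) = \left(-319 + 1\right) + \left(9 - 72\right) = -318 + \left(9 - 72\right) = -318 - 63 = -381$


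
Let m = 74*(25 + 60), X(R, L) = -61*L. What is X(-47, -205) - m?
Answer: 6215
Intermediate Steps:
m = 6290 (m = 74*85 = 6290)
X(-47, -205) - m = -61*(-205) - 1*6290 = 12505 - 6290 = 6215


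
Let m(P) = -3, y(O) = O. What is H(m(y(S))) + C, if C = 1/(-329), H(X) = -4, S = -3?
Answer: -1317/329 ≈ -4.0030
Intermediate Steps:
C = -1/329 ≈ -0.0030395
H(m(y(S))) + C = -4 - 1/329 = -1317/329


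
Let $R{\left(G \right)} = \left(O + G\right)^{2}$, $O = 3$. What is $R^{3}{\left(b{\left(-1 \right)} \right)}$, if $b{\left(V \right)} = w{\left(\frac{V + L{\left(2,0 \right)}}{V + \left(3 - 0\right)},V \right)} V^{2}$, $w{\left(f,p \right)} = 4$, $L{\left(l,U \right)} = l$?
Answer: $117649$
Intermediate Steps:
$b{\left(V \right)} = 4 V^{2}$
$R{\left(G \right)} = \left(3 + G\right)^{2}$
$R^{3}{\left(b{\left(-1 \right)} \right)} = \left(\left(3 + 4 \left(-1\right)^{2}\right)^{2}\right)^{3} = \left(\left(3 + 4 \cdot 1\right)^{2}\right)^{3} = \left(\left(3 + 4\right)^{2}\right)^{3} = \left(7^{2}\right)^{3} = 49^{3} = 117649$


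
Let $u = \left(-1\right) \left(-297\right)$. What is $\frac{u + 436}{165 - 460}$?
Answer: $- \frac{733}{295} \approx -2.4847$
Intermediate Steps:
$u = 297$
$\frac{u + 436}{165 - 460} = \frac{297 + 436}{165 - 460} = \frac{733}{-295} = 733 \left(- \frac{1}{295}\right) = - \frac{733}{295}$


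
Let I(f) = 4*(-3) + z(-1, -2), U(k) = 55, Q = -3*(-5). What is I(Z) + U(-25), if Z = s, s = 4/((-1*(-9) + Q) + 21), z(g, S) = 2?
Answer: 45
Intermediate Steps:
Q = 15
s = 4/45 (s = 4/((-1*(-9) + 15) + 21) = 4/((9 + 15) + 21) = 4/(24 + 21) = 4/45 ≈ 0.088889)
Z = 4/45 ≈ 0.088889
I(f) = -10 (I(f) = 4*(-3) + 2 = -12 + 2 = -10)
I(Z) + U(-25) = -10 + 55 = 45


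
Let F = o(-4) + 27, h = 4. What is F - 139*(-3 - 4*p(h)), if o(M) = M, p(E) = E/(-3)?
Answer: -904/3 ≈ -301.33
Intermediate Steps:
p(E) = -E/3 (p(E) = E*(-⅓) = -E/3)
F = 23 (F = -4 + 27 = 23)
F - 139*(-3 - 4*p(h)) = 23 - 139*(-3 - (-4)*4/3) = 23 - 139*(-3 - 4*(-4/3)) = 23 - 139*(-3 + 16/3) = 23 - 139*7/3 = 23 - 973/3 = -904/3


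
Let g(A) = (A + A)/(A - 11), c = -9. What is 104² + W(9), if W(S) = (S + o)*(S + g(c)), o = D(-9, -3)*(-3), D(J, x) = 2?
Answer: 108457/10 ≈ 10846.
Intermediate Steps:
g(A) = 2*A/(-11 + A) (g(A) = (2*A)/(-11 + A) = 2*A/(-11 + A))
o = -6 (o = 2*(-3) = -6)
W(S) = (-6 + S)*(9/10 + S) (W(S) = (S - 6)*(S + 2*(-9)/(-11 - 9)) = (-6 + S)*(S + 2*(-9)/(-20)) = (-6 + S)*(S + 2*(-9)*(-1/20)) = (-6 + S)*(S + 9/10) = (-6 + S)*(9/10 + S))
104² + W(9) = 104² + (-27/5 + 9² - 51/10*9) = 10816 + (-27/5 + 81 - 459/10) = 10816 + 297/10 = 108457/10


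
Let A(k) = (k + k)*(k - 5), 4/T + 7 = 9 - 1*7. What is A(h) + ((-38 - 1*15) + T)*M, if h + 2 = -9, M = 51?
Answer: -11959/5 ≈ -2391.8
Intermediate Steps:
h = -11 (h = -2 - 9 = -11)
T = -⅘ (T = 4/(-7 + (9 - 1*7)) = 4/(-7 + (9 - 7)) = 4/(-7 + 2) = 4/(-5) = 4*(-⅕) = -⅘ ≈ -0.80000)
A(k) = 2*k*(-5 + k) (A(k) = (2*k)*(-5 + k) = 2*k*(-5 + k))
A(h) + ((-38 - 1*15) + T)*M = 2*(-11)*(-5 - 11) + ((-38 - 1*15) - ⅘)*51 = 2*(-11)*(-16) + ((-38 - 15) - ⅘)*51 = 352 + (-53 - ⅘)*51 = 352 - 269/5*51 = 352 - 13719/5 = -11959/5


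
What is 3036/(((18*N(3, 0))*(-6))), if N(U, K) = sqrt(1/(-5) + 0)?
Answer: 253*I*sqrt(5)/9 ≈ 62.858*I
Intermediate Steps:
N(U, K) = I*sqrt(5)/5 (N(U, K) = sqrt(-1/5 + 0) = sqrt(-1/5) = I*sqrt(5)/5)
3036/(((18*N(3, 0))*(-6))) = 3036/(((18*(I*sqrt(5)/5))*(-6))) = 3036/(((18*I*sqrt(5)/5)*(-6))) = 3036/((-108*I*sqrt(5)/5)) = 3036*(I*sqrt(5)/108) = 253*I*sqrt(5)/9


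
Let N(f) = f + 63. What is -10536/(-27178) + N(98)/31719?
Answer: 169283521/431029491 ≈ 0.39274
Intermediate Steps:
N(f) = 63 + f
-10536/(-27178) + N(98)/31719 = -10536/(-27178) + (63 + 98)/31719 = -10536*(-1/27178) + 161*(1/31719) = 5268/13589 + 161/31719 = 169283521/431029491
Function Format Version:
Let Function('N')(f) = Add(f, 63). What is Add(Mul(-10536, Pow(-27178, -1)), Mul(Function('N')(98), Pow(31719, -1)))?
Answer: Rational(169283521, 431029491) ≈ 0.39274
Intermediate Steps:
Function('N')(f) = Add(63, f)
Add(Mul(-10536, Pow(-27178, -1)), Mul(Function('N')(98), Pow(31719, -1))) = Add(Mul(-10536, Pow(-27178, -1)), Mul(Add(63, 98), Pow(31719, -1))) = Add(Mul(-10536, Rational(-1, 27178)), Mul(161, Rational(1, 31719))) = Add(Rational(5268, 13589), Rational(161, 31719)) = Rational(169283521, 431029491)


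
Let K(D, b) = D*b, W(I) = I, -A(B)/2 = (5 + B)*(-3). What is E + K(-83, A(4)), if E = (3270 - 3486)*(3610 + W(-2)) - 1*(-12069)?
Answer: -771741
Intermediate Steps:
A(B) = 30 + 6*B (A(B) = -2*(5 + B)*(-3) = -2*(-15 - 3*B) = 30 + 6*B)
E = -767259 (E = (3270 - 3486)*(3610 - 2) - 1*(-12069) = -216*3608 + 12069 = -779328 + 12069 = -767259)
E + K(-83, A(4)) = -767259 - 83*(30 + 6*4) = -767259 - 83*(30 + 24) = -767259 - 83*54 = -767259 - 4482 = -771741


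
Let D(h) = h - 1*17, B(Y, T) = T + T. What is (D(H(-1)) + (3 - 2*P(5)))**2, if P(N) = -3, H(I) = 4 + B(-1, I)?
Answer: 36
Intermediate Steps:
B(Y, T) = 2*T
H(I) = 4 + 2*I
D(h) = -17 + h (D(h) = h - 17 = -17 + h)
(D(H(-1)) + (3 - 2*P(5)))**2 = ((-17 + (4 + 2*(-1))) + (3 - 2*(-3)))**2 = ((-17 + (4 - 2)) + (3 + 6))**2 = ((-17 + 2) + 9)**2 = (-15 + 9)**2 = (-6)**2 = 36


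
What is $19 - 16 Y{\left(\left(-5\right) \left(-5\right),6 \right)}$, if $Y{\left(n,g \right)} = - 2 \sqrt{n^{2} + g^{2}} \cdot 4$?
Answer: $19 + 128 \sqrt{661} \approx 3309.9$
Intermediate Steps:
$Y{\left(n,g \right)} = - 8 \sqrt{g^{2} + n^{2}}$ ($Y{\left(n,g \right)} = - 2 \sqrt{g^{2} + n^{2}} \cdot 4 = - 8 \sqrt{g^{2} + n^{2}}$)
$19 - 16 Y{\left(\left(-5\right) \left(-5\right),6 \right)} = 19 - 16 \left(- 8 \sqrt{6^{2} + \left(\left(-5\right) \left(-5\right)\right)^{2}}\right) = 19 - 16 \left(- 8 \sqrt{36 + 25^{2}}\right) = 19 - 16 \left(- 8 \sqrt{36 + 625}\right) = 19 - 16 \left(- 8 \sqrt{661}\right) = 19 + 128 \sqrt{661}$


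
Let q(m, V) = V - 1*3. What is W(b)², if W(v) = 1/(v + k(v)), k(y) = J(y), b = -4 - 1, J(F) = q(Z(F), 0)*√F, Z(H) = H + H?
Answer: (5 + 3*I*√5)⁻² ≈ -0.0040816 - 0.01369*I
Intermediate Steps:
Z(H) = 2*H
q(m, V) = -3 + V (q(m, V) = V - 3 = -3 + V)
J(F) = -3*√F (J(F) = (-3 + 0)*√F = -3*√F)
b = -5
k(y) = -3*√y
W(v) = 1/(v - 3*√v)
W(b)² = (1/(-5 - 3*I*√5))² = (-5 - 3*I*√5)⁻²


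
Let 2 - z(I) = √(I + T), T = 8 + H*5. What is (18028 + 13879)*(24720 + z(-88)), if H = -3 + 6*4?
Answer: 788645319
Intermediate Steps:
H = 21 (H = -3 + 24 = 21)
T = 113 (T = 8 + 21*5 = 8 + 105 = 113)
z(I) = 2 - √(113 + I) (z(I) = 2 - √(I + 113) = 2 - √(113 + I))
(18028 + 13879)*(24720 + z(-88)) = (18028 + 13879)*(24720 + (2 - √(113 - 88))) = 31907*(24720 + (2 - √25)) = 31907*(24720 + (2 - 1*5)) = 31907*(24720 + (2 - 5)) = 31907*(24720 - 3) = 31907*24717 = 788645319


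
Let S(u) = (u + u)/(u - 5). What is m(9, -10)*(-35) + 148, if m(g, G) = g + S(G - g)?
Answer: -2669/12 ≈ -222.42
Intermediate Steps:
S(u) = 2*u/(-5 + u) (S(u) = (2*u)/(-5 + u) = 2*u/(-5 + u))
m(g, G) = g + 2*(G - g)/(-5 + G - g) (m(g, G) = g + 2*(G - g)/(-5 + (G - g)) = g + 2*(G - g)/(-5 + G - g))
m(9, -10)*(-35) + 148 = ((-2*(-10) + 2*9 + 9*(5 + 9 - 1*(-10)))/(5 + 9 - 1*(-10)))*(-35) + 148 = ((20 + 18 + 9*(5 + 9 + 10))/(5 + 9 + 10))*(-35) + 148 = ((20 + 18 + 9*24)/24)*(-35) + 148 = ((20 + 18 + 216)/24)*(-35) + 148 = ((1/24)*254)*(-35) + 148 = (127/12)*(-35) + 148 = -4445/12 + 148 = -2669/12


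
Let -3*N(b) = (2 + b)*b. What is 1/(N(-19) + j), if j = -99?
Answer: -3/620 ≈ -0.0048387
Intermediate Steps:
N(b) = -b*(2 + b)/3 (N(b) = -(2 + b)*b/3 = -b*(2 + b)/3)
1/(N(-19) + j) = 1/(-1/3*(-19)*(2 - 19) - 99) = 1/(-1/3*(-19)*(-17) - 99) = 1/(-323/3 - 99) = 1/(-620/3) = -3/620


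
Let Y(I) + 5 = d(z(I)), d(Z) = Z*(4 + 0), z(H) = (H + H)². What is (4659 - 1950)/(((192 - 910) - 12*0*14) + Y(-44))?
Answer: 2709/30253 ≈ 0.089545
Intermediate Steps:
z(H) = 4*H² (z(H) = (2*H)² = 4*H²)
d(Z) = 4*Z (d(Z) = Z*4 = 4*Z)
Y(I) = -5 + 16*I² (Y(I) = -5 + 4*(4*I²) = -5 + 16*I²)
(4659 - 1950)/(((192 - 910) - 12*0*14) + Y(-44)) = (4659 - 1950)/(((192 - 910) - 12*0*14) + (-5 + 16*(-44)²)) = 2709/((-718 - 0*14) + (-5 + 16*1936)) = 2709/((-718 - 1*0) + (-5 + 30976)) = 2709/((-718 + 0) + 30971) = 2709/(-718 + 30971) = 2709/30253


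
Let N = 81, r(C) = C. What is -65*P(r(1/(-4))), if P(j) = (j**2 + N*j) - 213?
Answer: 242515/16 ≈ 15157.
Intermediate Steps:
P(j) = -213 + j**2 + 81*j (P(j) = (j**2 + 81*j) - 213 = -213 + j**2 + 81*j)
-65*P(r(1/(-4))) = -65*(-213 + (1/(-4))**2 + 81/(-4)) = -65*(-213 + (-1/4)**2 + 81*(-1/4)) = -65*(-213 + 1/16 - 81/4) = -65*(-3731/16) = 242515/16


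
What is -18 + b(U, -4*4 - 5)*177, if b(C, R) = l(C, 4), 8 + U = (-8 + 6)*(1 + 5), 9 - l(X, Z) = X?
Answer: 5115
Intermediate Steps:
l(X, Z) = 9 - X
U = -20 (U = -8 + (-8 + 6)*(1 + 5) = -8 - 2*6 = -8 - 12 = -20)
b(C, R) = 9 - C
-18 + b(U, -4*4 - 5)*177 = -18 + (9 - 1*(-20))*177 = -18 + (9 + 20)*177 = -18 + 29*177 = -18 + 5133 = 5115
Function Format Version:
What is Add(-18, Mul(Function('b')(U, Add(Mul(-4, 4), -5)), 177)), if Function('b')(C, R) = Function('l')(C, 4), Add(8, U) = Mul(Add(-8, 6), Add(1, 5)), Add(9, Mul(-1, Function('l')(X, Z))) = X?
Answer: 5115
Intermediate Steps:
Function('l')(X, Z) = Add(9, Mul(-1, X))
U = -20 (U = Add(-8, Mul(Add(-8, 6), Add(1, 5))) = Add(-8, Mul(-2, 6)) = Add(-8, -12) = -20)
Function('b')(C, R) = Add(9, Mul(-1, C))
Add(-18, Mul(Function('b')(U, Add(Mul(-4, 4), -5)), 177)) = Add(-18, Mul(Add(9, Mul(-1, -20)), 177)) = Add(-18, Mul(Add(9, 20), 177)) = Add(-18, Mul(29, 177)) = Add(-18, 5133) = 5115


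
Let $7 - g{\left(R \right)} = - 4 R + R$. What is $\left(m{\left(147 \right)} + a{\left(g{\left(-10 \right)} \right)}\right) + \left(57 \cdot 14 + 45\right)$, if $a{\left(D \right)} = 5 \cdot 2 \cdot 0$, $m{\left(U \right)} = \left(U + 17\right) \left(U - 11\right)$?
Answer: $23147$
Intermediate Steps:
$g{\left(R \right)} = 7 + 3 R$ ($g{\left(R \right)} = 7 - \left(- 4 R + R\right) = 7 - - 3 R = 7 + 3 R$)
$m{\left(U \right)} = \left(-11 + U\right) \left(17 + U\right)$ ($m{\left(U \right)} = \left(17 + U\right) \left(-11 + U\right) = \left(-11 + U\right) \left(17 + U\right)$)
$a{\left(D \right)} = 0$ ($a{\left(D \right)} = 10 \cdot 0 = 0$)
$\left(m{\left(147 \right)} + a{\left(g{\left(-10 \right)} \right)}\right) + \left(57 \cdot 14 + 45\right) = \left(\left(-187 + 147^{2} + 6 \cdot 147\right) + 0\right) + \left(57 \cdot 14 + 45\right) = \left(\left(-187 + 21609 + 882\right) + 0\right) + \left(798 + 45\right) = \left(22304 + 0\right) + 843 = 22304 + 843 = 23147$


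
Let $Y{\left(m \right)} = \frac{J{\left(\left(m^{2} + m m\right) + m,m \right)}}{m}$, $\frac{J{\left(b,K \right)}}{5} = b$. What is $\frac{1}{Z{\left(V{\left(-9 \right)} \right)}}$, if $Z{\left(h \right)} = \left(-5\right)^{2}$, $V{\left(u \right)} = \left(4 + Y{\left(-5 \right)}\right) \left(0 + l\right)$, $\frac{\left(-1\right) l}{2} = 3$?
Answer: $\frac{1}{25} \approx 0.04$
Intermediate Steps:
$l = -6$ ($l = \left(-2\right) 3 = -6$)
$J{\left(b,K \right)} = 5 b$
$Y{\left(m \right)} = \frac{5 m + 10 m^{2}}{m}$ ($Y{\left(m \right)} = \frac{5 \left(\left(m^{2} + m m\right) + m\right)}{m} = \frac{5 \left(\left(m^{2} + m^{2}\right) + m\right)}{m} = \frac{5 \left(2 m^{2} + m\right)}{m} = \frac{5 \left(m + 2 m^{2}\right)}{m} = \frac{5 m + 10 m^{2}}{m}$)
$V{\left(u \right)} = 246$ ($V{\left(u \right)} = \left(4 + \left(5 + 10 \left(-5\right)\right)\right) \left(0 - 6\right) = \left(4 + \left(5 - 50\right)\right) \left(-6\right) = \left(4 - 45\right) \left(-6\right) = \left(-41\right) \left(-6\right) = 246$)
$Z{\left(h \right)} = 25$
$\frac{1}{Z{\left(V{\left(-9 \right)} \right)}} = \frac{1}{25}$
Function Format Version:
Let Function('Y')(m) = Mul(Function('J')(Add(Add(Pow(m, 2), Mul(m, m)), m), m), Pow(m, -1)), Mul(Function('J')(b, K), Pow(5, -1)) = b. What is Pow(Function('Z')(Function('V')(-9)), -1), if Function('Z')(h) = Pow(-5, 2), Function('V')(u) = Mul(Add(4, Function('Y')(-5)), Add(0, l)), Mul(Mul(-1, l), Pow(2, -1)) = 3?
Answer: Rational(1, 25) ≈ 0.040000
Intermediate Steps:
l = -6 (l = Mul(-2, 3) = -6)
Function('J')(b, K) = Mul(5, b)
Function('Y')(m) = Mul(Pow(m, -1), Add(Mul(5, m), Mul(10, Pow(m, 2)))) (Function('Y')(m) = Mul(Mul(5, Add(Add(Pow(m, 2), Mul(m, m)), m)), Pow(m, -1)) = Mul(Mul(5, Add(Add(Pow(m, 2), Pow(m, 2)), m)), Pow(m, -1)) = Mul(Mul(5, Add(Mul(2, Pow(m, 2)), m)), Pow(m, -1)) = Mul(Mul(5, Add(m, Mul(2, Pow(m, 2)))), Pow(m, -1)) = Mul(Add(Mul(5, m), Mul(10, Pow(m, 2))), Pow(m, -1)) = Mul(Pow(m, -1), Add(Mul(5, m), Mul(10, Pow(m, 2)))))
Function('V')(u) = 246 (Function('V')(u) = Mul(Add(4, Add(5, Mul(10, -5))), Add(0, -6)) = Mul(Add(4, Add(5, -50)), -6) = Mul(Add(4, -45), -6) = Mul(-41, -6) = 246)
Function('Z')(h) = 25
Pow(Function('Z')(Function('V')(-9)), -1) = Pow(25, -1) = Rational(1, 25)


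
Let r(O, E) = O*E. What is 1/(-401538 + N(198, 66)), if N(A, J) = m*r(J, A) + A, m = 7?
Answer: -1/309864 ≈ -3.2272e-6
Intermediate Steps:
r(O, E) = E*O
N(A, J) = A + 7*A*J (N(A, J) = 7*(A*J) + A = 7*A*J + A = A + 7*A*J)
1/(-401538 + N(198, 66)) = 1/(-401538 + 198*(1 + 7*66)) = 1/(-401538 + 198*(1 + 462)) = 1/(-401538 + 198*463) = 1/(-401538 + 91674) = 1/(-309864) = -1/309864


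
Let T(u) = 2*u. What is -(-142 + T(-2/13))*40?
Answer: 74000/13 ≈ 5692.3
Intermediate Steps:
-(-142 + T(-2/13))*40 = -(-142 + 2*(-2/13))*40 = -(-142 - 4/13)*40 = -(-1850)*40/13 = -1*(-74000/13) = 74000/13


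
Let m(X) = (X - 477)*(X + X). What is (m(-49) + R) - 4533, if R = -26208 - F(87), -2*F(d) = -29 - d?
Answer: 20749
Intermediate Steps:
m(X) = 2*X*(-477 + X) (m(X) = (-477 + X)*(2*X) = 2*X*(-477 + X))
F(d) = 29/2 + d/2 (F(d) = -(-29 - d)/2 = 29/2 + d/2)
R = -26266 (R = -26208 - (29/2 + (½)*87) = -26208 - (29/2 + 87/2) = -26208 - 1*58 = -26208 - 58 = -26266)
(m(-49) + R) - 4533 = (2*(-49)*(-477 - 49) - 26266) - 4533 = (2*(-49)*(-526) - 26266) - 4533 = (51548 - 26266) - 4533 = 25282 - 4533 = 20749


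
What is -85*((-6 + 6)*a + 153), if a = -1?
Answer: -13005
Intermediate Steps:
-85*((-6 + 6)*a + 153) = -85*((-6 + 6)*(-1) + 153) = -85*(0*(-1) + 153) = -85*(0 + 153) = -85*153 = -13005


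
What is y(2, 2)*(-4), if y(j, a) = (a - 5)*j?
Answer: 24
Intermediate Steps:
y(j, a) = j*(-5 + a) (y(j, a) = (-5 + a)*j = j*(-5 + a))
y(2, 2)*(-4) = (2*(-5 + 2))*(-4) = (2*(-3))*(-4) = -6*(-4) = 24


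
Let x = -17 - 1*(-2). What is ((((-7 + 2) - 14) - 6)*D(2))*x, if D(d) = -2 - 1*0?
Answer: -750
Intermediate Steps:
x = -15 (x = -17 + 2 = -15)
D(d) = -2 (D(d) = -2 + 0 = -2)
((((-7 + 2) - 14) - 6)*D(2))*x = ((((-7 + 2) - 14) - 6)*(-2))*(-15) = (((-5 - 14) - 6)*(-2))*(-15) = ((-19 - 6)*(-2))*(-15) = -25*(-2)*(-15) = 50*(-15) = -750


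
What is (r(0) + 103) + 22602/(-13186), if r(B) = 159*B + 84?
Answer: 1221590/6593 ≈ 185.29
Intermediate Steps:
r(B) = 84 + 159*B
(r(0) + 103) + 22602/(-13186) = ((84 + 159*0) + 103) + 22602/(-13186) = ((84 + 0) + 103) + 22602*(-1/13186) = (84 + 103) - 11301/6593 = 187 - 11301/6593 = 1221590/6593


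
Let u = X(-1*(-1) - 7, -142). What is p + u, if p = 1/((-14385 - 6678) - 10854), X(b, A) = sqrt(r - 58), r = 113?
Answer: -1/31917 + sqrt(55) ≈ 7.4162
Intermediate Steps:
X(b, A) = sqrt(55) (X(b, A) = sqrt(113 - 58) = sqrt(55))
u = sqrt(55) ≈ 7.4162
p = -1/31917 (p = 1/(-21063 - 10854) = 1/(-31917) = -1/31917 ≈ -3.1331e-5)
p + u = -1/31917 + sqrt(55)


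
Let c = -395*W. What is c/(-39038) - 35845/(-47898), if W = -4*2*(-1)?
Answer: 775337395/934921062 ≈ 0.82931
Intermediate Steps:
W = 8 (W = -8*(-1) = 8)
c = -3160 (c = -395*8 = -3160)
c/(-39038) - 35845/(-47898) = -3160/(-39038) - 35845/(-47898) = -3160*(-1/39038) - 35845*(-1/47898) = 1580/19519 + 35845/47898 = 775337395/934921062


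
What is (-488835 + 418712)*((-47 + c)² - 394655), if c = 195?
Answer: 26138418373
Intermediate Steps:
(-488835 + 418712)*((-47 + c)² - 394655) = (-488835 + 418712)*((-47 + 195)² - 394655) = -70123*(148² - 394655) = -70123*(21904 - 394655) = -70123*(-372751) = 26138418373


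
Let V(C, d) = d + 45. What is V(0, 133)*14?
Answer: 2492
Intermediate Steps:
V(C, d) = 45 + d
V(0, 133)*14 = (45 + 133)*14 = 178*14 = 2492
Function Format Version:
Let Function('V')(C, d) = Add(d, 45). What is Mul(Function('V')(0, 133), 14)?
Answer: 2492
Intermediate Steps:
Function('V')(C, d) = Add(45, d)
Mul(Function('V')(0, 133), 14) = Mul(Add(45, 133), 14) = Mul(178, 14) = 2492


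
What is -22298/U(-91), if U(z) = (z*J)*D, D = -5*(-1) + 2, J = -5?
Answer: -22298/3185 ≈ -7.0009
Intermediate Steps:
D = 7 (D = 5 + 2 = 7)
U(z) = -35*z (U(z) = (z*(-5))*7 = -5*z*7 = -35*z)
-22298/U(-91) = -22298/((-35*(-91))) = -22298/3185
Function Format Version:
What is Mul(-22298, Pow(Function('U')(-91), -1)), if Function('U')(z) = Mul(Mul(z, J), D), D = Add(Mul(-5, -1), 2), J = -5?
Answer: Rational(-22298, 3185) ≈ -7.0009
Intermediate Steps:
D = 7 (D = Add(5, 2) = 7)
Function('U')(z) = Mul(-35, z) (Function('U')(z) = Mul(Mul(z, -5), 7) = Mul(Mul(-5, z), 7) = Mul(-35, z))
Mul(-22298, Pow(Function('U')(-91), -1)) = Mul(-22298, Pow(Mul(-35, -91), -1)) = Mul(-22298, Pow(3185, -1)) = Mul(-22298, Rational(1, 3185)) = Rational(-22298, 3185)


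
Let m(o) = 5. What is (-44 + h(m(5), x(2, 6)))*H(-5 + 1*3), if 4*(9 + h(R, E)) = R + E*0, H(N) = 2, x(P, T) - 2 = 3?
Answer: -207/2 ≈ -103.50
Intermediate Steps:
x(P, T) = 5 (x(P, T) = 2 + 3 = 5)
h(R, E) = -9 + R/4 (h(R, E) = -9 + (R + E*0)/4 = -9 + (R + 0)/4 = -9 + R/4)
(-44 + h(m(5), x(2, 6)))*H(-5 + 1*3) = (-44 + (-9 + (¼)*5))*2 = (-44 + (-9 + 5/4))*2 = (-44 - 31/4)*2 = -207/4*2 = -207/2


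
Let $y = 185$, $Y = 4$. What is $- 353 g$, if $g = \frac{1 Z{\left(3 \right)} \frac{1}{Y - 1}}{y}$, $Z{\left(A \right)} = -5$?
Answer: $\frac{353}{111} \approx 3.1802$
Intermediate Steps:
$g = - \frac{1}{111}$ ($g = \frac{1 \left(-5\right) \frac{1}{4 - 1}}{185} = - \frac{5}{3} \cdot \frac{1}{185} = \left(-5\right) \frac{1}{3} \cdot \frac{1}{185} = \left(- \frac{5}{3}\right) \frac{1}{185} = - \frac{1}{111} \approx -0.009009$)
$- 353 g = \left(-353\right) \left(- \frac{1}{111}\right) = \frac{353}{111}$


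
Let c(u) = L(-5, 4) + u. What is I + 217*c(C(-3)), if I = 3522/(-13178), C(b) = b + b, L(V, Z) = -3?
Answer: -12870078/6589 ≈ -1953.3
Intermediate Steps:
C(b) = 2*b
I = -1761/6589 (I = 3522*(-1/13178) = -1761/6589 ≈ -0.26726)
c(u) = -3 + u
I + 217*c(C(-3)) = -1761/6589 + 217*(-3 + 2*(-3)) = -1761/6589 + 217*(-3 - 6) = -1761/6589 + 217*(-9) = -1761/6589 - 1953 = -12870078/6589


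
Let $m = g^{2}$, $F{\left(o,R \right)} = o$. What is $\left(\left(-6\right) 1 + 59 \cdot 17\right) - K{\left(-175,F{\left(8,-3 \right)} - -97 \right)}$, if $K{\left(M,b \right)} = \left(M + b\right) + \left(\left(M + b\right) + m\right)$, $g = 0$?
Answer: $1137$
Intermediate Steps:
$m = 0$ ($m = 0^{2} = 0$)
$K{\left(M,b \right)} = 2 M + 2 b$ ($K{\left(M,b \right)} = \left(M + b\right) + \left(\left(M + b\right) + 0\right) = \left(M + b\right) + \left(M + b\right) = 2 M + 2 b$)
$\left(\left(-6\right) 1 + 59 \cdot 17\right) - K{\left(-175,F{\left(8,-3 \right)} - -97 \right)} = \left(\left(-6\right) 1 + 59 \cdot 17\right) - \left(2 \left(-175\right) + 2 \left(8 - -97\right)\right) = \left(-6 + 1003\right) - \left(-350 + 2 \left(8 + 97\right)\right) = 997 - \left(-350 + 2 \cdot 105\right) = 997 - \left(-350 + 210\right) = 997 - -140 = 997 + 140 = 1137$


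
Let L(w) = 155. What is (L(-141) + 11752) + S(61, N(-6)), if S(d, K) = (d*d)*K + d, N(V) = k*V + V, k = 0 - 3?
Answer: 56620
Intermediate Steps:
k = -3
N(V) = -2*V (N(V) = -3*V + V = -2*V)
S(d, K) = d + K*d² (S(d, K) = d²*K + d = K*d² + d = d + K*d²)
(L(-141) + 11752) + S(61, N(-6)) = (155 + 11752) + 61*(1 - 2*(-6)*61) = 11907 + 61*(1 + 12*61) = 11907 + 61*(1 + 732) = 11907 + 61*733 = 11907 + 44713 = 56620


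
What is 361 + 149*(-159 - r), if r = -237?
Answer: 11983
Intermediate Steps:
361 + 149*(-159 - r) = 361 + 149*(-159 - 1*(-237)) = 361 + 149*(-159 + 237) = 361 + 149*78 = 361 + 11622 = 11983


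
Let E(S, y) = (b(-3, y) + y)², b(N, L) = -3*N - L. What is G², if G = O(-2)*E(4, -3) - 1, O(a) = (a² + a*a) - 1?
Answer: 320356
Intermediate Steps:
b(N, L) = -L - 3*N
O(a) = -1 + 2*a² (O(a) = (a² + a²) - 1 = 2*a² - 1 = -1 + 2*a²)
E(S, y) = 81 (E(S, y) = ((-y - 3*(-3)) + y)² = ((-y + 9) + y)² = ((9 - y) + y)² = 9² = 81)
G = 566 (G = (-1 + 2*(-2)²)*81 - 1 = (-1 + 2*4)*81 - 1 = (-1 + 8)*81 - 1 = 7*81 - 1 = 567 - 1 = 566)
G² = 566² = 320356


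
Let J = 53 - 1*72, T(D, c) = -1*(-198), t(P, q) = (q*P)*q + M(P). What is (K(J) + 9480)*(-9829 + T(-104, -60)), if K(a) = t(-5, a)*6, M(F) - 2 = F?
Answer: 13175208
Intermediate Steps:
M(F) = 2 + F
t(P, q) = 2 + P + P*q**2 (t(P, q) = (q*P)*q + (2 + P) = (P*q)*q + (2 + P) = P*q**2 + (2 + P) = 2 + P + P*q**2)
T(D, c) = 198
J = -19 (J = 53 - 72 = -19)
K(a) = -18 - 30*a**2 (K(a) = (2 - 5 - 5*a**2)*6 = (-3 - 5*a**2)*6 = -18 - 30*a**2)
(K(J) + 9480)*(-9829 + T(-104, -60)) = ((-18 - 30*(-19)**2) + 9480)*(-9829 + 198) = ((-18 - 30*361) + 9480)*(-9631) = ((-18 - 10830) + 9480)*(-9631) = (-10848 + 9480)*(-9631) = -1368*(-9631) = 13175208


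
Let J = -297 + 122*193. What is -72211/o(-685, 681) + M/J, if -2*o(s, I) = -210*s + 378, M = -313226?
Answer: -20909146225/1676578386 ≈ -12.471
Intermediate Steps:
o(s, I) = -189 + 105*s (o(s, I) = -(-210*s + 378)/2 = -(378 - 210*s)/2 = -189 + 105*s)
J = 23249 (J = -297 + 23546 = 23249)
-72211/o(-685, 681) + M/J = -72211/(-189 + 105*(-685)) - 313226/23249 = -72211/(-189 - 71925) - 313226*1/23249 = -72211/(-72114) - 313226/23249 = -72211*(-1/72114) - 313226/23249 = 72211/72114 - 313226/23249 = -20909146225/1676578386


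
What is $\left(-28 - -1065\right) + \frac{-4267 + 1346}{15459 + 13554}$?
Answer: $\frac{30083560}{29013} \approx 1036.9$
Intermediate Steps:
$\left(-28 - -1065\right) + \frac{-4267 + 1346}{15459 + 13554} = \left(-28 + 1065\right) - \frac{2921}{29013} = 1037 - \frac{2921}{29013} = \frac{30083560}{29013}$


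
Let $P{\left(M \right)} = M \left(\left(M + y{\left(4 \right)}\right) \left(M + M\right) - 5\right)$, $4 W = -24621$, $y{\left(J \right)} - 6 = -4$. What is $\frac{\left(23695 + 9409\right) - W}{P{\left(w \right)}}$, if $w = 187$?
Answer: $\frac{157037}{52869388} \approx 0.0029703$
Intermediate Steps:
$y{\left(J \right)} = 2$ ($y{\left(J \right)} = 6 - 4 = 2$)
$W = - \frac{24621}{4}$ ($W = \frac{1}{4} \left(-24621\right) = - \frac{24621}{4} \approx -6155.3$)
$P{\left(M \right)} = M \left(-5 + 2 M \left(2 + M\right)\right)$ ($P{\left(M \right)} = M \left(\left(M + 2\right) \left(M + M\right) - 5\right) = M \left(\left(2 + M\right) 2 M - 5\right) = M \left(2 M \left(2 + M\right) - 5\right) = M \left(-5 + 2 M \left(2 + M\right)\right)$)
$\frac{\left(23695 + 9409\right) - W}{P{\left(w \right)}} = \frac{\left(23695 + 9409\right) - - \frac{24621}{4}}{187 \left(-5 + 2 \cdot 187^{2} + 4 \cdot 187\right)} = \frac{33104 + \frac{24621}{4}}{187 \left(-5 + 2 \cdot 34969 + 748\right)} = \frac{157037}{4 \cdot 187 \left(-5 + 69938 + 748\right)} = \frac{157037}{4 \cdot 187 \cdot 70681} = \frac{157037}{4 \cdot 13217347} = \frac{157037}{4} \cdot \frac{1}{13217347} = \frac{157037}{52869388}$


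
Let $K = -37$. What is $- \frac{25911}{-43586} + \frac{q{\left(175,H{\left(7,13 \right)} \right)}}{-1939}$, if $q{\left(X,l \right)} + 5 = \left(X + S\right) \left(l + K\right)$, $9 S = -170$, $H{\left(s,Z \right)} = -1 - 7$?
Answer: $\frac{356651009}{84513254} \approx 4.2201$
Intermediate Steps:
$H{\left(s,Z \right)} = -8$
$S = - \frac{170}{9}$ ($S = \frac{1}{9} \left(-170\right) = - \frac{170}{9} \approx -18.889$)
$q{\left(X,l \right)} = -5 + \left(-37 + l\right) \left(- \frac{170}{9} + X\right)$ ($q{\left(X,l \right)} = -5 + \left(X - \frac{170}{9}\right) \left(l - 37\right) = -5 + \left(- \frac{170}{9} + X\right) \left(-37 + l\right) = -5 + \left(-37 + l\right) \left(- \frac{170}{9} + X\right)$)
$- \frac{25911}{-43586} + \frac{q{\left(175,H{\left(7,13 \right)} \right)}}{-1939} = - \frac{25911}{-43586} + \frac{\frac{6245}{9} - 6475 - - \frac{1360}{9} + 175 \left(-8\right)}{-1939} = \left(-25911\right) \left(- \frac{1}{43586}\right) + \left(\frac{6245}{9} - 6475 + \frac{1360}{9} - 1400\right) \left(- \frac{1}{1939}\right) = \frac{25911}{43586} - - \frac{7030}{1939} = \frac{25911}{43586} + \frac{7030}{1939} = \frac{356651009}{84513254}$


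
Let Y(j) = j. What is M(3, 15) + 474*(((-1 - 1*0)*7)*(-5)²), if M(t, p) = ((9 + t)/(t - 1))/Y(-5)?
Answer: -414756/5 ≈ -82951.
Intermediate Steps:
M(t, p) = -(9 + t)/(5*(-1 + t)) (M(t, p) = ((9 + t)/(t - 1))/(-5) = ((9 + t)/(-1 + t))*(-⅕) = -(9 + t)/(5*(-1 + t)))
M(3, 15) + 474*(((-1 - 1*0)*7)*(-5)²) = (-9 - 1*3)/(5*(-1 + 3)) + 474*(((-1 - 1*0)*7)*(-5)²) = (⅕)*(-9 - 3)/2 + 474*(((-1 + 0)*7)*25) = (⅕)*(½)*(-12) + 474*(-1*7*25) = -6/5 + 474*(-7*25) = -6/5 + 474*(-175) = -6/5 - 82950 = -414756/5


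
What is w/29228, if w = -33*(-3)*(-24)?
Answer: -594/7307 ≈ -0.081292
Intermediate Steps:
w = -2376 (w = 99*(-24) = -2376)
w/29228 = -2376/29228 = -2376*1/29228 = -594/7307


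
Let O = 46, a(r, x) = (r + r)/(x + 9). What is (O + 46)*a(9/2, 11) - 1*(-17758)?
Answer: 88997/5 ≈ 17799.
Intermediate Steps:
a(r, x) = 2*r/(9 + x) (a(r, x) = (2*r)/(9 + x) = 2*r/(9 + x))
(O + 46)*a(9/2, 11) - 1*(-17758) = (46 + 46)*(2*(9/2)/(9 + 11)) - 1*(-17758) = 92*(2*(9*(½))/20) + 17758 = 92*(2*(9/2)*(1/20)) + 17758 = 92*(9/20) + 17758 = 207/5 + 17758 = 88997/5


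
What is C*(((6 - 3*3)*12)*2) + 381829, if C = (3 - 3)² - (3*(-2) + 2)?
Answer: 381541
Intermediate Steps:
C = 4 (C = 0² - (-6 + 2) = 0 - 1*(-4) = 0 + 4 = 4)
C*(((6 - 3*3)*12)*2) + 381829 = 4*(((6 - 3*3)*12)*2) + 381829 = 4*(((6 - 9)*12)*2) + 381829 = 4*(-3*12*2) + 381829 = 4*(-36*2) + 381829 = 4*(-72) + 381829 = -288 + 381829 = 381541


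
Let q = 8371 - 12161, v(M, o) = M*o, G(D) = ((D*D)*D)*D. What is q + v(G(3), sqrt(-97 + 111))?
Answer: -3790 + 81*sqrt(14) ≈ -3486.9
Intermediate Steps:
G(D) = D**4 (G(D) = (D**2*D)*D = D**3*D = D**4)
q = -3790
q + v(G(3), sqrt(-97 + 111)) = -3790 + 3**4*sqrt(-97 + 111) = -3790 + 81*sqrt(14)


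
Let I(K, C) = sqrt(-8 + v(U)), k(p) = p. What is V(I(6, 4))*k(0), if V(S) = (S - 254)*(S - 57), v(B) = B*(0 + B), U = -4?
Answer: 0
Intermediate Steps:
v(B) = B**2 (v(B) = B*B = B**2)
I(K, C) = 2*sqrt(2) (I(K, C) = sqrt(-8 + (-4)**2) = sqrt(-8 + 16) = sqrt(8) = 2*sqrt(2))
V(S) = (-254 + S)*(-57 + S)
V(I(6, 4))*k(0) = (14478 + (2*sqrt(2))**2 - 622*sqrt(2))*0 = (14478 + 8 - 622*sqrt(2))*0 = (14486 - 622*sqrt(2))*0 = 0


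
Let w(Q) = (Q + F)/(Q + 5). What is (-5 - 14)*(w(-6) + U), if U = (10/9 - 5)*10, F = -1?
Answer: 5453/9 ≈ 605.89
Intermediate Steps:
w(Q) = (-1 + Q)/(5 + Q) (w(Q) = (Q - 1)/(Q + 5) = (-1 + Q)/(5 + Q))
U = -350/9 (U = (10*(⅑) - 5)*10 = (10/9 - 5)*10 = -35/9*10 = -350/9 ≈ -38.889)
(-5 - 14)*(w(-6) + U) = (-5 - 14)*((-1 - 6)/(5 - 6) - 350/9) = -19*(-7/(-1) - 350/9) = -19*(-1*(-7) - 350/9) = -19*(7 - 350/9) = -19*(-287/9) = 5453/9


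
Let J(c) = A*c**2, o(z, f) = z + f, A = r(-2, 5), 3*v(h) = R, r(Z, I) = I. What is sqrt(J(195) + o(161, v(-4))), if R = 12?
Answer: sqrt(190290) ≈ 436.22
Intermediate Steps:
v(h) = 4 (v(h) = (1/3)*12 = 4)
A = 5
o(z, f) = f + z
J(c) = 5*c**2
sqrt(J(195) + o(161, v(-4))) = sqrt(5*195**2 + (4 + 161)) = sqrt(5*38025 + 165) = sqrt(190125 + 165) = sqrt(190290)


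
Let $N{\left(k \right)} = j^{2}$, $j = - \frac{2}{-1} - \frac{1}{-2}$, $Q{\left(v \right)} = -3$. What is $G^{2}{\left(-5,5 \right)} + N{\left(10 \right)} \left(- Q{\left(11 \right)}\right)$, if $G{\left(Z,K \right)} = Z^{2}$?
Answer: $\frac{2575}{4} \approx 643.75$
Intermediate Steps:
$j = \frac{5}{2}$ ($j = \left(-2\right) \left(-1\right) - - \frac{1}{2} = 2 + \frac{1}{2} = \frac{5}{2} \approx 2.5$)
$N{\left(k \right)} = \frac{25}{4}$ ($N{\left(k \right)} = \left(\frac{5}{2}\right)^{2} = \frac{25}{4}$)
$G^{2}{\left(-5,5 \right)} + N{\left(10 \right)} \left(- Q{\left(11 \right)}\right) = \left(\left(-5\right)^{2}\right)^{2} + \frac{25 \left(\left(-1\right) \left(-3\right)\right)}{4} = 25^{2} + \frac{25}{4} \cdot 3 = 625 + \frac{75}{4} = \frac{2575}{4}$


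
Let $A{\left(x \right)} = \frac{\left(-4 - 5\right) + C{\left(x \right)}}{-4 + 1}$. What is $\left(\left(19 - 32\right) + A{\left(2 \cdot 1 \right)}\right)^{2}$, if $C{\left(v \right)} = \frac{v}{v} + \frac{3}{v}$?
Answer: $\frac{4225}{36} \approx 117.36$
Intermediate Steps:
$C{\left(v \right)} = 1 + \frac{3}{v}$
$A{\left(x \right)} = 3 - \frac{3 + x}{3 x}$ ($A{\left(x \right)} = \frac{\left(-4 - 5\right) + \frac{3 + x}{x}}{-4 + 1} = \frac{\left(-4 - 5\right) + \frac{3 + x}{x}}{-3} = \left(-9 + \frac{3 + x}{x}\right) \left(- \frac{1}{3}\right) = 3 - \frac{3 + x}{3 x}$)
$\left(\left(19 - 32\right) + A{\left(2 \cdot 1 \right)}\right)^{2} = \left(\left(19 - 32\right) + \left(\frac{8}{3} - \frac{1}{2 \cdot 1}\right)\right)^{2} = \left(\left(19 - 32\right) + \left(\frac{8}{3} - \frac{1}{2}\right)\right)^{2} = \left(-13 + \left(\frac{8}{3} - \frac{1}{2}\right)\right)^{2} = \left(-13 + \frac{13}{6}\right)^{2} = \left(- \frac{65}{6}\right)^{2} = \frac{4225}{36}$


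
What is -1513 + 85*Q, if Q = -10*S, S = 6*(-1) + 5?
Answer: -663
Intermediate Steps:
S = -1 (S = -6 + 5 = -1)
Q = 10 (Q = -10*(-1) = 10)
-1513 + 85*Q = -1513 + 85*10 = -1513 + 850 = -663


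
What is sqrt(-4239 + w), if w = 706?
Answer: I*sqrt(3533) ≈ 59.439*I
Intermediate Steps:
sqrt(-4239 + w) = sqrt(-4239 + 706) = sqrt(-3533) = I*sqrt(3533)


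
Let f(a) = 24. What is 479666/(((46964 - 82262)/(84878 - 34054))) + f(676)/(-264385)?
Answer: -3222660781782496/4666130865 ≈ -6.9065e+5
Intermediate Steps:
479666/(((46964 - 82262)/(84878 - 34054))) + f(676)/(-264385) = 479666/(((46964 - 82262)/(84878 - 34054))) + 24/(-264385) = 479666/((-35298/50824)) + 24*(-1/264385) = 479666/((-35298*1/50824)) - 24/264385 = 479666/(-17649/25412) - 24/264385 = 479666*(-25412/17649) - 24/264385 = -12189272392/17649 - 24/264385 = -3222660781782496/4666130865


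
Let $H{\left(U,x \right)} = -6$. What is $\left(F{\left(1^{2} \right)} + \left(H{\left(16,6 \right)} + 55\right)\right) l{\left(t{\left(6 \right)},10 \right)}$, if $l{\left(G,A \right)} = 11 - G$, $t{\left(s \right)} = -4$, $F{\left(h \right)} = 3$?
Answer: $780$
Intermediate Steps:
$\left(F{\left(1^{2} \right)} + \left(H{\left(16,6 \right)} + 55\right)\right) l{\left(t{\left(6 \right)},10 \right)} = \left(3 + \left(-6 + 55\right)\right) \left(11 - -4\right) = \left(3 + 49\right) \left(11 + 4\right) = 52 \cdot 15 = 780$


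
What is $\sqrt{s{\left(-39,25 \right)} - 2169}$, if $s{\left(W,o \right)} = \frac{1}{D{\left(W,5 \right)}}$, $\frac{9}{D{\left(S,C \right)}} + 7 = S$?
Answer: $\frac{i \sqrt{19567}}{3} \approx 46.627 i$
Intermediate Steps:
$D{\left(S,C \right)} = \frac{9}{-7 + S}$
$s{\left(W,o \right)} = - \frac{7}{9} + \frac{W}{9}$ ($s{\left(W,o \right)} = \frac{1}{9 \frac{1}{-7 + W}} = - \frac{7}{9} + \frac{W}{9}$)
$\sqrt{s{\left(-39,25 \right)} - 2169} = \sqrt{\left(- \frac{7}{9} + \frac{1}{9} \left(-39\right)\right) - 2169} = \sqrt{\left(- \frac{7}{9} - \frac{13}{3}\right) - 2169} = \sqrt{- \frac{46}{9} - 2169} = \sqrt{- \frac{19567}{9}} = \frac{i \sqrt{19567}}{3}$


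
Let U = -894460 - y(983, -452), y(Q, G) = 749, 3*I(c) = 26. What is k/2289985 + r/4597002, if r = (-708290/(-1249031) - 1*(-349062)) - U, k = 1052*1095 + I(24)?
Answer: 10173199553886492119/13148631304621904070 ≈ 0.77371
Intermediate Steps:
I(c) = 26/3 (I(c) = (⅓)*26 = 26/3)
U = -895209 (U = -894460 - 1*749 = -894460 - 749 = -895209)
k = 3455846/3 (k = 1052*1095 + 26/3 = 1151940 + 26/3 = 3455846/3 ≈ 1.1519e+6)
r = 1554133759691/1249031 (r = (-708290/(-1249031) - 1*(-349062)) - 1*(-895209) = (-708290*(-1/1249031) + 349062) + 895209 = (708290/1249031 + 349062) + 895209 = 435989967212/1249031 + 895209 = 1554133759691/1249031 ≈ 1.2443e+6)
k/2289985 + r/4597002 = (3455846/3)/2289985 + (1554133759691/1249031)/4597002 = (3455846/3)*(1/2289985) + (1554133759691/1249031)*(1/4597002) = 3455846/6869955 + 1554133759691/5741798005062 = 10173199553886492119/13148631304621904070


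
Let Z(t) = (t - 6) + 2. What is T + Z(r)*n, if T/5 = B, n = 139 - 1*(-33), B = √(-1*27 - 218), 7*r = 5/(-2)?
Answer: -5246/7 + 35*I*√5 ≈ -749.43 + 78.262*I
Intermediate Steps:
r = -5/14 (r = (5/(-2))/7 = (5*(-½))/7 = (⅐)*(-5/2) = -5/14 ≈ -0.35714)
B = 7*I*√5 (B = √(-27 - 218) = √(-245) = 7*I*√5 ≈ 15.652*I)
Z(t) = -4 + t (Z(t) = (-6 + t) + 2 = -4 + t)
n = 172 (n = 139 + 33 = 172)
T = 35*I*√5 (T = 5*(7*I*√5) = 35*I*√5 ≈ 78.262*I)
T + Z(r)*n = 35*I*√5 + (-4 - 5/14)*172 = 35*I*√5 - 61/14*172 = 35*I*√5 - 5246/7 = -5246/7 + 35*I*√5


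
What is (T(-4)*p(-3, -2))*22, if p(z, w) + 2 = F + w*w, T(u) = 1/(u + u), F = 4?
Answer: -33/2 ≈ -16.500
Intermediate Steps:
T(u) = 1/(2*u)
p(z, w) = 2 + w² (p(z, w) = -2 + (4 + w*w) = -2 + (4 + w²) = 2 + w²)
(T(-4)*p(-3, -2))*22 = (((½)/(-4))*(2 + (-2)²))*22 = (((½)*(-¼))*(2 + 4))*22 = -⅛*6*22 = -¾*22 = -33/2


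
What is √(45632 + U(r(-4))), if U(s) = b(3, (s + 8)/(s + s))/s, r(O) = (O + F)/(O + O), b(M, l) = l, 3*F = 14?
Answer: √46202 ≈ 214.95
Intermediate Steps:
F = 14/3 (F = (⅓)*14 = 14/3 ≈ 4.6667)
r(O) = (14/3 + O)/(2*O) (r(O) = (O + 14/3)/(O + O) = (14/3 + O)/((2*O)) = (14/3 + O)*(1/(2*O)) = (14/3 + O)/(2*O))
U(s) = (8 + s)/(2*s²) (U(s) = ((s + 8)/(s + s))/s = ((8 + s)/((2*s)))/s = ((8 + s)*(1/(2*s)))/s = ((8 + s)/(2*s))/s = (8 + s)/(2*s²))
√(45632 + U(r(-4))) = √(45632 + (8 + (⅙)*(14 + 3*(-4))/(-4))/(2*((⅙)*(14 + 3*(-4))/(-4))²)) = √(45632 + (8 + (⅙)*(-¼)*(14 - 12))/(2*((⅙)*(-¼)*(14 - 12))²)) = √(45632 + (8 + (⅙)*(-¼)*2)/(2*((⅙)*(-¼)*2)²)) = √(45632 + (8 - 1/12)/(2*(-1/12)²)) = √(45632 + (½)*144*(95/12)) = √(45632 + 570) = √46202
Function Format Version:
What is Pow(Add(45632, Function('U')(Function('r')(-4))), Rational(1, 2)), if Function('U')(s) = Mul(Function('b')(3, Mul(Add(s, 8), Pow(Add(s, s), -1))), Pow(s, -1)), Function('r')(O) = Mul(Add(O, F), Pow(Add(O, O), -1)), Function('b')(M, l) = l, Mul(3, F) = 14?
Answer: Pow(46202, Rational(1, 2)) ≈ 214.95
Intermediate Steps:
F = Rational(14, 3) (F = Mul(Rational(1, 3), 14) = Rational(14, 3) ≈ 4.6667)
Function('r')(O) = Mul(Rational(1, 2), Pow(O, -1), Add(Rational(14, 3), O)) (Function('r')(O) = Mul(Add(O, Rational(14, 3)), Pow(Add(O, O), -1)) = Mul(Add(Rational(14, 3), O), Pow(Mul(2, O), -1)) = Mul(Add(Rational(14, 3), O), Mul(Rational(1, 2), Pow(O, -1))) = Mul(Rational(1, 2), Pow(O, -1), Add(Rational(14, 3), O)))
Function('U')(s) = Mul(Rational(1, 2), Pow(s, -2), Add(8, s)) (Function('U')(s) = Mul(Mul(Add(s, 8), Pow(Add(s, s), -1)), Pow(s, -1)) = Mul(Mul(Add(8, s), Pow(Mul(2, s), -1)), Pow(s, -1)) = Mul(Mul(Add(8, s), Mul(Rational(1, 2), Pow(s, -1))), Pow(s, -1)) = Mul(Mul(Rational(1, 2), Pow(s, -1), Add(8, s)), Pow(s, -1)) = Mul(Rational(1, 2), Pow(s, -2), Add(8, s)))
Pow(Add(45632, Function('U')(Function('r')(-4))), Rational(1, 2)) = Pow(Add(45632, Mul(Rational(1, 2), Pow(Mul(Rational(1, 6), Pow(-4, -1), Add(14, Mul(3, -4))), -2), Add(8, Mul(Rational(1, 6), Pow(-4, -1), Add(14, Mul(3, -4)))))), Rational(1, 2)) = Pow(Add(45632, Mul(Rational(1, 2), Pow(Mul(Rational(1, 6), Rational(-1, 4), Add(14, -12)), -2), Add(8, Mul(Rational(1, 6), Rational(-1, 4), Add(14, -12))))), Rational(1, 2)) = Pow(Add(45632, Mul(Rational(1, 2), Pow(Mul(Rational(1, 6), Rational(-1, 4), 2), -2), Add(8, Mul(Rational(1, 6), Rational(-1, 4), 2)))), Rational(1, 2)) = Pow(Add(45632, Mul(Rational(1, 2), Pow(Rational(-1, 12), -2), Add(8, Rational(-1, 12)))), Rational(1, 2)) = Pow(Add(45632, Mul(Rational(1, 2), 144, Rational(95, 12))), Rational(1, 2)) = Pow(Add(45632, 570), Rational(1, 2)) = Pow(46202, Rational(1, 2))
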